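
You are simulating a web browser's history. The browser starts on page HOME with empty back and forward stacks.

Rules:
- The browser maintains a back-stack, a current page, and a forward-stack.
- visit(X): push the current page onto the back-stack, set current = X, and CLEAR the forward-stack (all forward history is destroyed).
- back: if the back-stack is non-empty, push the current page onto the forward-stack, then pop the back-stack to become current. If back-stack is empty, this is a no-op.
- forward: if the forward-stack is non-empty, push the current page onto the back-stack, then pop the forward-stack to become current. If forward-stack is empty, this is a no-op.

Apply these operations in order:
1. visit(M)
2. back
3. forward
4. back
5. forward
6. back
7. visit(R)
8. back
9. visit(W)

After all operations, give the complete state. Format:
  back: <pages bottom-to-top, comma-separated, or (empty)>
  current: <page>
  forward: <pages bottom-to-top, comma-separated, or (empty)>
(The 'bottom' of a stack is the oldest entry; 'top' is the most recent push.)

Answer: back: HOME
current: W
forward: (empty)

Derivation:
After 1 (visit(M)): cur=M back=1 fwd=0
After 2 (back): cur=HOME back=0 fwd=1
After 3 (forward): cur=M back=1 fwd=0
After 4 (back): cur=HOME back=0 fwd=1
After 5 (forward): cur=M back=1 fwd=0
After 6 (back): cur=HOME back=0 fwd=1
After 7 (visit(R)): cur=R back=1 fwd=0
After 8 (back): cur=HOME back=0 fwd=1
After 9 (visit(W)): cur=W back=1 fwd=0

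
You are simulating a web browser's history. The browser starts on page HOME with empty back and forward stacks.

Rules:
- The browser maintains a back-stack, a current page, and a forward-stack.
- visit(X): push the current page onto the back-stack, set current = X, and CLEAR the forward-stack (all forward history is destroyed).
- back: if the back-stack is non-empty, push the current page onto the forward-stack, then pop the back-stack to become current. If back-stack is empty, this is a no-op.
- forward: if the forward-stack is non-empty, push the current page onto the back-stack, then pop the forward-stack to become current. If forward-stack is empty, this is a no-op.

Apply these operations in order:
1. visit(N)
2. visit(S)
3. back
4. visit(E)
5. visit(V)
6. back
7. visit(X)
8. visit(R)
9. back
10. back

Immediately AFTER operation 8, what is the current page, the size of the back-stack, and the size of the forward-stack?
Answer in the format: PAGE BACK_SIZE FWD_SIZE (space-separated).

After 1 (visit(N)): cur=N back=1 fwd=0
After 2 (visit(S)): cur=S back=2 fwd=0
After 3 (back): cur=N back=1 fwd=1
After 4 (visit(E)): cur=E back=2 fwd=0
After 5 (visit(V)): cur=V back=3 fwd=0
After 6 (back): cur=E back=2 fwd=1
After 7 (visit(X)): cur=X back=3 fwd=0
After 8 (visit(R)): cur=R back=4 fwd=0

R 4 0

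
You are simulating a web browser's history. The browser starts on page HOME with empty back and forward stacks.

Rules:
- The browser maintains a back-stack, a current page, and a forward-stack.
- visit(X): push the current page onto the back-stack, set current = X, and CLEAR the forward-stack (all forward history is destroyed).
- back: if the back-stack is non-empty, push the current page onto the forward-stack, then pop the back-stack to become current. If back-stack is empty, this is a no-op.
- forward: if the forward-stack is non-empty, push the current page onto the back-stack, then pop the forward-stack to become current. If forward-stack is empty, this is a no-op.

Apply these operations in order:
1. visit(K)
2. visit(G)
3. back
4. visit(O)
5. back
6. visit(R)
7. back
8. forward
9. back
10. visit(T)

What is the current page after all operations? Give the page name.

After 1 (visit(K)): cur=K back=1 fwd=0
After 2 (visit(G)): cur=G back=2 fwd=0
After 3 (back): cur=K back=1 fwd=1
After 4 (visit(O)): cur=O back=2 fwd=0
After 5 (back): cur=K back=1 fwd=1
After 6 (visit(R)): cur=R back=2 fwd=0
After 7 (back): cur=K back=1 fwd=1
After 8 (forward): cur=R back=2 fwd=0
After 9 (back): cur=K back=1 fwd=1
After 10 (visit(T)): cur=T back=2 fwd=0

Answer: T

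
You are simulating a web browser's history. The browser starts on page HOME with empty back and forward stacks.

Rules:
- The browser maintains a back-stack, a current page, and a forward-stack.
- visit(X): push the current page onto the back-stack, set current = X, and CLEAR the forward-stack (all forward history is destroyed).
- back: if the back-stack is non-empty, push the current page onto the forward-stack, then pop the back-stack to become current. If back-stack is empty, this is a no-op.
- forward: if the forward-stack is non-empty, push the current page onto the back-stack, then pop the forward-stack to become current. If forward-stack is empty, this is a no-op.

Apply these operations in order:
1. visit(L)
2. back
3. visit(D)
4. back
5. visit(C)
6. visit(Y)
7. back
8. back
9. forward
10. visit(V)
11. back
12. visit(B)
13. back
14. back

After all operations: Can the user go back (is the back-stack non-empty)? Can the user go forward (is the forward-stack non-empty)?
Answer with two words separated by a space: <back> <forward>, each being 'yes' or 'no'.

After 1 (visit(L)): cur=L back=1 fwd=0
After 2 (back): cur=HOME back=0 fwd=1
After 3 (visit(D)): cur=D back=1 fwd=0
After 4 (back): cur=HOME back=0 fwd=1
After 5 (visit(C)): cur=C back=1 fwd=0
After 6 (visit(Y)): cur=Y back=2 fwd=0
After 7 (back): cur=C back=1 fwd=1
After 8 (back): cur=HOME back=0 fwd=2
After 9 (forward): cur=C back=1 fwd=1
After 10 (visit(V)): cur=V back=2 fwd=0
After 11 (back): cur=C back=1 fwd=1
After 12 (visit(B)): cur=B back=2 fwd=0
After 13 (back): cur=C back=1 fwd=1
After 14 (back): cur=HOME back=0 fwd=2

Answer: no yes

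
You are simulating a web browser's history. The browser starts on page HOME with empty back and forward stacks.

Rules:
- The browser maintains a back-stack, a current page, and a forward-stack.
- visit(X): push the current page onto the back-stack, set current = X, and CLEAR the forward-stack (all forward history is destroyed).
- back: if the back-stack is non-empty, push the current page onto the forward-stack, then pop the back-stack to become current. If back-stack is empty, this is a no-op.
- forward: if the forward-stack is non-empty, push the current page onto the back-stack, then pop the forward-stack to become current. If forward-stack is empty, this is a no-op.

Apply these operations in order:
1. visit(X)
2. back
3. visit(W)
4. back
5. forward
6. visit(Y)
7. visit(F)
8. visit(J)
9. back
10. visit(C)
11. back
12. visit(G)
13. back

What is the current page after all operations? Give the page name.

Answer: F

Derivation:
After 1 (visit(X)): cur=X back=1 fwd=0
After 2 (back): cur=HOME back=0 fwd=1
After 3 (visit(W)): cur=W back=1 fwd=0
After 4 (back): cur=HOME back=0 fwd=1
After 5 (forward): cur=W back=1 fwd=0
After 6 (visit(Y)): cur=Y back=2 fwd=0
After 7 (visit(F)): cur=F back=3 fwd=0
After 8 (visit(J)): cur=J back=4 fwd=0
After 9 (back): cur=F back=3 fwd=1
After 10 (visit(C)): cur=C back=4 fwd=0
After 11 (back): cur=F back=3 fwd=1
After 12 (visit(G)): cur=G back=4 fwd=0
After 13 (back): cur=F back=3 fwd=1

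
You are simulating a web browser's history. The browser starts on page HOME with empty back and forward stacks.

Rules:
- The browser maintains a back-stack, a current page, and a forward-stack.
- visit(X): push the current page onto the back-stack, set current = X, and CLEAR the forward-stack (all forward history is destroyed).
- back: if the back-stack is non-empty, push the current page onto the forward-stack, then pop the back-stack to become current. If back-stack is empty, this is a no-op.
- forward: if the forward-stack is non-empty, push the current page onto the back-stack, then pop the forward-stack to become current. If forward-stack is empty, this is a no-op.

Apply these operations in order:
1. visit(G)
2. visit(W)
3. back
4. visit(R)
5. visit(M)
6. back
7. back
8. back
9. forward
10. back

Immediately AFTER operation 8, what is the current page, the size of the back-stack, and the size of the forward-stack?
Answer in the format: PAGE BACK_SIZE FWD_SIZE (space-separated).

After 1 (visit(G)): cur=G back=1 fwd=0
After 2 (visit(W)): cur=W back=2 fwd=0
After 3 (back): cur=G back=1 fwd=1
After 4 (visit(R)): cur=R back=2 fwd=0
After 5 (visit(M)): cur=M back=3 fwd=0
After 6 (back): cur=R back=2 fwd=1
After 7 (back): cur=G back=1 fwd=2
After 8 (back): cur=HOME back=0 fwd=3

HOME 0 3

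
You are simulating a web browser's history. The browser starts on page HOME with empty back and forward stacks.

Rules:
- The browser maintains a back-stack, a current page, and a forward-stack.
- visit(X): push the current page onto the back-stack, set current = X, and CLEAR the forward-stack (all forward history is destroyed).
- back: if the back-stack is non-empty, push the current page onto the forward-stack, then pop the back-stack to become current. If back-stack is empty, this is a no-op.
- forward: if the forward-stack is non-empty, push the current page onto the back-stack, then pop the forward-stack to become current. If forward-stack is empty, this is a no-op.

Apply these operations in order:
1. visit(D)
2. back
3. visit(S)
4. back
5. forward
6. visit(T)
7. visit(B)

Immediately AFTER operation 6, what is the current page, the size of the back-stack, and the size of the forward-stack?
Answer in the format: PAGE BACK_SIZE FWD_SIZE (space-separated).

After 1 (visit(D)): cur=D back=1 fwd=0
After 2 (back): cur=HOME back=0 fwd=1
After 3 (visit(S)): cur=S back=1 fwd=0
After 4 (back): cur=HOME back=0 fwd=1
After 5 (forward): cur=S back=1 fwd=0
After 6 (visit(T)): cur=T back=2 fwd=0

T 2 0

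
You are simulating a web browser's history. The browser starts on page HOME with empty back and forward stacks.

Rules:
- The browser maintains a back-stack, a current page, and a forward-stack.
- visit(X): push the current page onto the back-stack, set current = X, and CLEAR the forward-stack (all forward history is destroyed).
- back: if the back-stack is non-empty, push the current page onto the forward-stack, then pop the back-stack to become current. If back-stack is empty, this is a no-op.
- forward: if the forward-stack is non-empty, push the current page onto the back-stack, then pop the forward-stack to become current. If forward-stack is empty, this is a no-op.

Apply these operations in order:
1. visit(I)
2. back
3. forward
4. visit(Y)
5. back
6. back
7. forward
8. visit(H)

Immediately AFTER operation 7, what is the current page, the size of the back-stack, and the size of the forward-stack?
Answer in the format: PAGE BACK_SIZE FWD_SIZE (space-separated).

After 1 (visit(I)): cur=I back=1 fwd=0
After 2 (back): cur=HOME back=0 fwd=1
After 3 (forward): cur=I back=1 fwd=0
After 4 (visit(Y)): cur=Y back=2 fwd=0
After 5 (back): cur=I back=1 fwd=1
After 6 (back): cur=HOME back=0 fwd=2
After 7 (forward): cur=I back=1 fwd=1

I 1 1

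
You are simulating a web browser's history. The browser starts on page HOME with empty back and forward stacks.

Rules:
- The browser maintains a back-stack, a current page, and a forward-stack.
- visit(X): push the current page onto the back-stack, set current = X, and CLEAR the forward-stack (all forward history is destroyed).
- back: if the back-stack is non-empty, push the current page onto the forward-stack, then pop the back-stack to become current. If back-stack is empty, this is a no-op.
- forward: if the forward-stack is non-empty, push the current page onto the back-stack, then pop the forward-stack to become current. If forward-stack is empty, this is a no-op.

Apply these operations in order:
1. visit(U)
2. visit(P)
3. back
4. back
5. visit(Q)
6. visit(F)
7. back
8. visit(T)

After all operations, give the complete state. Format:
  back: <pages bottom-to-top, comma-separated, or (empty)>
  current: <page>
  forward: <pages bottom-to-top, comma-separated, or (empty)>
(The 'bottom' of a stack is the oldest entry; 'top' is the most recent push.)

After 1 (visit(U)): cur=U back=1 fwd=0
After 2 (visit(P)): cur=P back=2 fwd=0
After 3 (back): cur=U back=1 fwd=1
After 4 (back): cur=HOME back=0 fwd=2
After 5 (visit(Q)): cur=Q back=1 fwd=0
After 6 (visit(F)): cur=F back=2 fwd=0
After 7 (back): cur=Q back=1 fwd=1
After 8 (visit(T)): cur=T back=2 fwd=0

Answer: back: HOME,Q
current: T
forward: (empty)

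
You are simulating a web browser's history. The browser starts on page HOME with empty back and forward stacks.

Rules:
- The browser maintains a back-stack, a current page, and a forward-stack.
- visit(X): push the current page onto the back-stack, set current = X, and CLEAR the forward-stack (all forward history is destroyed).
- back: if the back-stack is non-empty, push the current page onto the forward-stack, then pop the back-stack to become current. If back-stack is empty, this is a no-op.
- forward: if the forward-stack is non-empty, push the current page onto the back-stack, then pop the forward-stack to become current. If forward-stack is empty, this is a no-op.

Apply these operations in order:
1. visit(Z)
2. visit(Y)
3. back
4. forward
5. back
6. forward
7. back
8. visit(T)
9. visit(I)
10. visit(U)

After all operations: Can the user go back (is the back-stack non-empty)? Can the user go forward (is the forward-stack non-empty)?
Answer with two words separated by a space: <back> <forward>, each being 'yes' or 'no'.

Answer: yes no

Derivation:
After 1 (visit(Z)): cur=Z back=1 fwd=0
After 2 (visit(Y)): cur=Y back=2 fwd=0
After 3 (back): cur=Z back=1 fwd=1
After 4 (forward): cur=Y back=2 fwd=0
After 5 (back): cur=Z back=1 fwd=1
After 6 (forward): cur=Y back=2 fwd=0
After 7 (back): cur=Z back=1 fwd=1
After 8 (visit(T)): cur=T back=2 fwd=0
After 9 (visit(I)): cur=I back=3 fwd=0
After 10 (visit(U)): cur=U back=4 fwd=0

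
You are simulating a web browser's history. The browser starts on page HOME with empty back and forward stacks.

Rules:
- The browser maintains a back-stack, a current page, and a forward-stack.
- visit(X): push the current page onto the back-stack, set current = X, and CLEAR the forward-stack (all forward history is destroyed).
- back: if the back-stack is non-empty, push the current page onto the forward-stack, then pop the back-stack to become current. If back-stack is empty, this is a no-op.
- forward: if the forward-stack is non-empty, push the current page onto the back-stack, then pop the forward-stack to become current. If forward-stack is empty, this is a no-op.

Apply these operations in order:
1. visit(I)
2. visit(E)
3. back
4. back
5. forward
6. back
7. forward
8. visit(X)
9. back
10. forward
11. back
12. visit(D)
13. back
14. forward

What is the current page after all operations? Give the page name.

After 1 (visit(I)): cur=I back=1 fwd=0
After 2 (visit(E)): cur=E back=2 fwd=0
After 3 (back): cur=I back=1 fwd=1
After 4 (back): cur=HOME back=0 fwd=2
After 5 (forward): cur=I back=1 fwd=1
After 6 (back): cur=HOME back=0 fwd=2
After 7 (forward): cur=I back=1 fwd=1
After 8 (visit(X)): cur=X back=2 fwd=0
After 9 (back): cur=I back=1 fwd=1
After 10 (forward): cur=X back=2 fwd=0
After 11 (back): cur=I back=1 fwd=1
After 12 (visit(D)): cur=D back=2 fwd=0
After 13 (back): cur=I back=1 fwd=1
After 14 (forward): cur=D back=2 fwd=0

Answer: D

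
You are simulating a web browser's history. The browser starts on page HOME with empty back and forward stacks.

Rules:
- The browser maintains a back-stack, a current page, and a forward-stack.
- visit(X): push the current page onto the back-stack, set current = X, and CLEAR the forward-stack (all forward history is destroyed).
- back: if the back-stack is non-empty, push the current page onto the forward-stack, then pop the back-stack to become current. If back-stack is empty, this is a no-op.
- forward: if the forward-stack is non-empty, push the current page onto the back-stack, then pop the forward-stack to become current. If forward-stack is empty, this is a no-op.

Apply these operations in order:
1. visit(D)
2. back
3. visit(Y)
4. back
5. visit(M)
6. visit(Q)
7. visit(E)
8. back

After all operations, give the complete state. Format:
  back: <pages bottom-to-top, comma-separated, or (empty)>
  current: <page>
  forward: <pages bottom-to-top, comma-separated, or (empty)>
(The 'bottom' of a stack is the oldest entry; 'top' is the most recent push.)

After 1 (visit(D)): cur=D back=1 fwd=0
After 2 (back): cur=HOME back=0 fwd=1
After 3 (visit(Y)): cur=Y back=1 fwd=0
After 4 (back): cur=HOME back=0 fwd=1
After 5 (visit(M)): cur=M back=1 fwd=0
After 6 (visit(Q)): cur=Q back=2 fwd=0
After 7 (visit(E)): cur=E back=3 fwd=0
After 8 (back): cur=Q back=2 fwd=1

Answer: back: HOME,M
current: Q
forward: E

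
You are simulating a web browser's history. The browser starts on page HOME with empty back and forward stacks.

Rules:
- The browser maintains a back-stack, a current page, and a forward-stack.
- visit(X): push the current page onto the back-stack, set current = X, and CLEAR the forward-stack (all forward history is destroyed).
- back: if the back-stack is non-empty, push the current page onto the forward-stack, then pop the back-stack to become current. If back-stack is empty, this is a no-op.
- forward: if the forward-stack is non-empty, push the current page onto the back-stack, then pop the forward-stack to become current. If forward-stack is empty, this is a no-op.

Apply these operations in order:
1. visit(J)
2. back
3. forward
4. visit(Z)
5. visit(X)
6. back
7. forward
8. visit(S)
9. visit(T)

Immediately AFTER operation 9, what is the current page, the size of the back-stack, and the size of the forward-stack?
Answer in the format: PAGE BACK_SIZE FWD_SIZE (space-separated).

After 1 (visit(J)): cur=J back=1 fwd=0
After 2 (back): cur=HOME back=0 fwd=1
After 3 (forward): cur=J back=1 fwd=0
After 4 (visit(Z)): cur=Z back=2 fwd=0
After 5 (visit(X)): cur=X back=3 fwd=0
After 6 (back): cur=Z back=2 fwd=1
After 7 (forward): cur=X back=3 fwd=0
After 8 (visit(S)): cur=S back=4 fwd=0
After 9 (visit(T)): cur=T back=5 fwd=0

T 5 0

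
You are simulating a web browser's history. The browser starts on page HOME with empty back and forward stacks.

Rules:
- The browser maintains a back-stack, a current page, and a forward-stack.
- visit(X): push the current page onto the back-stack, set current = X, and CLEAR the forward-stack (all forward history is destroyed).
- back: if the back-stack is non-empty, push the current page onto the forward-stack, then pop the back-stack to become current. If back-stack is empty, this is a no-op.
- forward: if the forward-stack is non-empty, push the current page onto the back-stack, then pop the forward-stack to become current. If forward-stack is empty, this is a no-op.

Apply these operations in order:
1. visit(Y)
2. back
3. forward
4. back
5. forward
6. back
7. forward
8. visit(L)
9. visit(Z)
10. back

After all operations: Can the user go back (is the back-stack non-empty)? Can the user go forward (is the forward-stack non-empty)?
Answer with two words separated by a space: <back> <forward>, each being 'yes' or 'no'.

After 1 (visit(Y)): cur=Y back=1 fwd=0
After 2 (back): cur=HOME back=0 fwd=1
After 3 (forward): cur=Y back=1 fwd=0
After 4 (back): cur=HOME back=0 fwd=1
After 5 (forward): cur=Y back=1 fwd=0
After 6 (back): cur=HOME back=0 fwd=1
After 7 (forward): cur=Y back=1 fwd=0
After 8 (visit(L)): cur=L back=2 fwd=0
After 9 (visit(Z)): cur=Z back=3 fwd=0
After 10 (back): cur=L back=2 fwd=1

Answer: yes yes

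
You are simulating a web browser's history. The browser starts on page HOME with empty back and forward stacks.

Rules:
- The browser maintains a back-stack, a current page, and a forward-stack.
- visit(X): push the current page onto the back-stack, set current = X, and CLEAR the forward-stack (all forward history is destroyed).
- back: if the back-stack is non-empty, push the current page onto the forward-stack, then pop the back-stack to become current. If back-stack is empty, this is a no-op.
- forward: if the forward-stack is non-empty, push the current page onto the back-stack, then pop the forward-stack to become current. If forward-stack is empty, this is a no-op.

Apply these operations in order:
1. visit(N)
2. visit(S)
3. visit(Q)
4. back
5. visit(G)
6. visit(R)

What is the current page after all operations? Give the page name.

Answer: R

Derivation:
After 1 (visit(N)): cur=N back=1 fwd=0
After 2 (visit(S)): cur=S back=2 fwd=0
After 3 (visit(Q)): cur=Q back=3 fwd=0
After 4 (back): cur=S back=2 fwd=1
After 5 (visit(G)): cur=G back=3 fwd=0
After 6 (visit(R)): cur=R back=4 fwd=0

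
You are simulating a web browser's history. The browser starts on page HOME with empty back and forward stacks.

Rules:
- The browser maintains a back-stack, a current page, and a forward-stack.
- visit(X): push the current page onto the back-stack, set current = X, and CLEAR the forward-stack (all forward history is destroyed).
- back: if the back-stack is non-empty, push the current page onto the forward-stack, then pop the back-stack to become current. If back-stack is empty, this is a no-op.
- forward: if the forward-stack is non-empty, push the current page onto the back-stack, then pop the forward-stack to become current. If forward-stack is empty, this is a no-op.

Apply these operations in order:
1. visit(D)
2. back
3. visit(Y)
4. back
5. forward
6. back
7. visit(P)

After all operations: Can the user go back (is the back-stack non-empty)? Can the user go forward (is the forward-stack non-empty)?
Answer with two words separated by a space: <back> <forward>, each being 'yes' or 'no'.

After 1 (visit(D)): cur=D back=1 fwd=0
After 2 (back): cur=HOME back=0 fwd=1
After 3 (visit(Y)): cur=Y back=1 fwd=0
After 4 (back): cur=HOME back=0 fwd=1
After 5 (forward): cur=Y back=1 fwd=0
After 6 (back): cur=HOME back=0 fwd=1
After 7 (visit(P)): cur=P back=1 fwd=0

Answer: yes no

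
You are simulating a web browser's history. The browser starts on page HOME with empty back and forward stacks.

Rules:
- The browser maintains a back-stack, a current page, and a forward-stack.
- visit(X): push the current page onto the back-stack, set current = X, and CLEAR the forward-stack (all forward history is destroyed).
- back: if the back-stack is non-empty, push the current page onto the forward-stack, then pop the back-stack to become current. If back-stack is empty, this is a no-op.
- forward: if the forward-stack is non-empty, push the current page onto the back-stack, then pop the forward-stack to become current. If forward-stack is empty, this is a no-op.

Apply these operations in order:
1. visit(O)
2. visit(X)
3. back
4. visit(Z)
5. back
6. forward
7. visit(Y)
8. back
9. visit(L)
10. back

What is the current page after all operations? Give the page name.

After 1 (visit(O)): cur=O back=1 fwd=0
After 2 (visit(X)): cur=X back=2 fwd=0
After 3 (back): cur=O back=1 fwd=1
After 4 (visit(Z)): cur=Z back=2 fwd=0
After 5 (back): cur=O back=1 fwd=1
After 6 (forward): cur=Z back=2 fwd=0
After 7 (visit(Y)): cur=Y back=3 fwd=0
After 8 (back): cur=Z back=2 fwd=1
After 9 (visit(L)): cur=L back=3 fwd=0
After 10 (back): cur=Z back=2 fwd=1

Answer: Z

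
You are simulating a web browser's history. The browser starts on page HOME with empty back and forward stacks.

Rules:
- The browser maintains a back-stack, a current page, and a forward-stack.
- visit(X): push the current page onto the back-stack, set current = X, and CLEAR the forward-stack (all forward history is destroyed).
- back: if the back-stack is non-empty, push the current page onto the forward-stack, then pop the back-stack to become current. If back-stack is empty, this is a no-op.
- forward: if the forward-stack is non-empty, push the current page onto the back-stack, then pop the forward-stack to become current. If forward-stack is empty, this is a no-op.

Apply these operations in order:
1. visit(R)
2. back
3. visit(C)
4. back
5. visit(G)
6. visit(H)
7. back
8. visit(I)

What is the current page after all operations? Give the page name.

Answer: I

Derivation:
After 1 (visit(R)): cur=R back=1 fwd=0
After 2 (back): cur=HOME back=0 fwd=1
After 3 (visit(C)): cur=C back=1 fwd=0
After 4 (back): cur=HOME back=0 fwd=1
After 5 (visit(G)): cur=G back=1 fwd=0
After 6 (visit(H)): cur=H back=2 fwd=0
After 7 (back): cur=G back=1 fwd=1
After 8 (visit(I)): cur=I back=2 fwd=0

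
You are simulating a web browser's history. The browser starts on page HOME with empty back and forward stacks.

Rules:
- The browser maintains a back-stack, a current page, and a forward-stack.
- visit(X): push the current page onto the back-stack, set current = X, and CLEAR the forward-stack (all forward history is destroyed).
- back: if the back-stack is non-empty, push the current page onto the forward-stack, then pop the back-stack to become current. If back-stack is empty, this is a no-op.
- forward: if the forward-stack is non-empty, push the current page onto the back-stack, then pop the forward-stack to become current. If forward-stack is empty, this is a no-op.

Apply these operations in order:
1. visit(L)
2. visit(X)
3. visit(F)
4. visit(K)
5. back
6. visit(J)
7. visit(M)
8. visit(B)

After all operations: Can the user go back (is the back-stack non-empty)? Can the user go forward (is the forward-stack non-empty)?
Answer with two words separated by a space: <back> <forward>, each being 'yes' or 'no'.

After 1 (visit(L)): cur=L back=1 fwd=0
After 2 (visit(X)): cur=X back=2 fwd=0
After 3 (visit(F)): cur=F back=3 fwd=0
After 4 (visit(K)): cur=K back=4 fwd=0
After 5 (back): cur=F back=3 fwd=1
After 6 (visit(J)): cur=J back=4 fwd=0
After 7 (visit(M)): cur=M back=5 fwd=0
After 8 (visit(B)): cur=B back=6 fwd=0

Answer: yes no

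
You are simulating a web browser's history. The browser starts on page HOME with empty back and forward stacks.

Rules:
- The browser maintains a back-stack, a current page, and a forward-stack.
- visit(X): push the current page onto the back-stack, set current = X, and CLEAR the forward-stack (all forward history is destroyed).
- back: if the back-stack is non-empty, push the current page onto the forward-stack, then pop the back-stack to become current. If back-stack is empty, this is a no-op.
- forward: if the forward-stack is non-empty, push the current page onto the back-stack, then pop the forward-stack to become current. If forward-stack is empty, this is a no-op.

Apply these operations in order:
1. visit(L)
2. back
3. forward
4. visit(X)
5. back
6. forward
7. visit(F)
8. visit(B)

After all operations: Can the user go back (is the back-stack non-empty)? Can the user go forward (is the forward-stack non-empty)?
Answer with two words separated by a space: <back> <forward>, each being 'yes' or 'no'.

Answer: yes no

Derivation:
After 1 (visit(L)): cur=L back=1 fwd=0
After 2 (back): cur=HOME back=0 fwd=1
After 3 (forward): cur=L back=1 fwd=0
After 4 (visit(X)): cur=X back=2 fwd=0
After 5 (back): cur=L back=1 fwd=1
After 6 (forward): cur=X back=2 fwd=0
After 7 (visit(F)): cur=F back=3 fwd=0
After 8 (visit(B)): cur=B back=4 fwd=0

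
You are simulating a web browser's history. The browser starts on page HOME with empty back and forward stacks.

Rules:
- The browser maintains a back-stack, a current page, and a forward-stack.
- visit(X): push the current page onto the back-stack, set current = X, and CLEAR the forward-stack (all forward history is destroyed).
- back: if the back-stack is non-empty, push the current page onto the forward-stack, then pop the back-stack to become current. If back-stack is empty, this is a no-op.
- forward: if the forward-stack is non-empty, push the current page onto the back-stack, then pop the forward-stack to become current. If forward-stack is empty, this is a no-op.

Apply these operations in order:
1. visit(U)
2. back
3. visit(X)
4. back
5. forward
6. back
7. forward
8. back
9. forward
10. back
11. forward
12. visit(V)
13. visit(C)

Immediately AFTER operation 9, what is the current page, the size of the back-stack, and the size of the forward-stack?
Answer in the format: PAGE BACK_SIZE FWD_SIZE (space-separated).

After 1 (visit(U)): cur=U back=1 fwd=0
After 2 (back): cur=HOME back=0 fwd=1
After 3 (visit(X)): cur=X back=1 fwd=0
After 4 (back): cur=HOME back=0 fwd=1
After 5 (forward): cur=X back=1 fwd=0
After 6 (back): cur=HOME back=0 fwd=1
After 7 (forward): cur=X back=1 fwd=0
After 8 (back): cur=HOME back=0 fwd=1
After 9 (forward): cur=X back=1 fwd=0

X 1 0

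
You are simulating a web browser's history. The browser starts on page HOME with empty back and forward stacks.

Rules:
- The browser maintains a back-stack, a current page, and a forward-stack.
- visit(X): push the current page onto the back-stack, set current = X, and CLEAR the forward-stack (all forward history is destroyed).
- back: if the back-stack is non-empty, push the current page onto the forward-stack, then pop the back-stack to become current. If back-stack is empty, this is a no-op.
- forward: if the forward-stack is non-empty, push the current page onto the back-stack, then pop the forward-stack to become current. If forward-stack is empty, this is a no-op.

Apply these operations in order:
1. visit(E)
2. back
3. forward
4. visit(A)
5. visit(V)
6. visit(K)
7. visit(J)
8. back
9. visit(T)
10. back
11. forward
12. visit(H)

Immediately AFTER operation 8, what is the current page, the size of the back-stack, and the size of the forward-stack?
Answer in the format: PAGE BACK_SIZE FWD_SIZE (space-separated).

After 1 (visit(E)): cur=E back=1 fwd=0
After 2 (back): cur=HOME back=0 fwd=1
After 3 (forward): cur=E back=1 fwd=0
After 4 (visit(A)): cur=A back=2 fwd=0
After 5 (visit(V)): cur=V back=3 fwd=0
After 6 (visit(K)): cur=K back=4 fwd=0
After 7 (visit(J)): cur=J back=5 fwd=0
After 8 (back): cur=K back=4 fwd=1

K 4 1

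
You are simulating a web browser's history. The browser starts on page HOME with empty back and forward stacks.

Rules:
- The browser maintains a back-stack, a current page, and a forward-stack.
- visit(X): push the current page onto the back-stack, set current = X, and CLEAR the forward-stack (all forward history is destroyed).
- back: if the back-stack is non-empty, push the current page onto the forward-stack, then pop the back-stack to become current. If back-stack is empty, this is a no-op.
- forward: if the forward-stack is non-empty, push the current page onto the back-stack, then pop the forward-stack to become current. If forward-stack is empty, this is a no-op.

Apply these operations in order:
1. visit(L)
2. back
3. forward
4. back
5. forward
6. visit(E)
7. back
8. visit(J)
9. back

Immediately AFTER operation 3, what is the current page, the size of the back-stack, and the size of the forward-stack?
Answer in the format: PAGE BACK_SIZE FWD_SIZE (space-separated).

After 1 (visit(L)): cur=L back=1 fwd=0
After 2 (back): cur=HOME back=0 fwd=1
After 3 (forward): cur=L back=1 fwd=0

L 1 0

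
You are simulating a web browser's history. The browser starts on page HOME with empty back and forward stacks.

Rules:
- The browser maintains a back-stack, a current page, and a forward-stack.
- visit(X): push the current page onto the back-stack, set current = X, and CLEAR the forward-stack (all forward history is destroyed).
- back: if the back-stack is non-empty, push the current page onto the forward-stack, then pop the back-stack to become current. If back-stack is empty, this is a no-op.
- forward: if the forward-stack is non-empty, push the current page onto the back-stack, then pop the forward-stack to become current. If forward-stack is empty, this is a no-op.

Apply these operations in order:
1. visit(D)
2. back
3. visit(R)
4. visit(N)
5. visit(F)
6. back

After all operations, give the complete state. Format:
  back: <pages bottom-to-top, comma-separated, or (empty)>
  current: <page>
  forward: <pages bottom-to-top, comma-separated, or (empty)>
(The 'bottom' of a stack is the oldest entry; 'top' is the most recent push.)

After 1 (visit(D)): cur=D back=1 fwd=0
After 2 (back): cur=HOME back=0 fwd=1
After 3 (visit(R)): cur=R back=1 fwd=0
After 4 (visit(N)): cur=N back=2 fwd=0
After 5 (visit(F)): cur=F back=3 fwd=0
After 6 (back): cur=N back=2 fwd=1

Answer: back: HOME,R
current: N
forward: F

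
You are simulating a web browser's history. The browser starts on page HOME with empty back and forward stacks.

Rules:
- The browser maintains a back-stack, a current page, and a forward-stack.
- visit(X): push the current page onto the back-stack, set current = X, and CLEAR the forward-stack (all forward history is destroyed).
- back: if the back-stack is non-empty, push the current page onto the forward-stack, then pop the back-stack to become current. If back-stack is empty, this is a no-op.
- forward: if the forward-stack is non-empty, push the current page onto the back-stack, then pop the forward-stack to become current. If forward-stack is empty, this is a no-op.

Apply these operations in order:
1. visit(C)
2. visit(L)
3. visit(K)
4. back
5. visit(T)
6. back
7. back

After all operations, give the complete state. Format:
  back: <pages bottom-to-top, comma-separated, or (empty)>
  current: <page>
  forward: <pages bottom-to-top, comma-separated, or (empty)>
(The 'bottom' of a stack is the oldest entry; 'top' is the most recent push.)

Answer: back: HOME
current: C
forward: T,L

Derivation:
After 1 (visit(C)): cur=C back=1 fwd=0
After 2 (visit(L)): cur=L back=2 fwd=0
After 3 (visit(K)): cur=K back=3 fwd=0
After 4 (back): cur=L back=2 fwd=1
After 5 (visit(T)): cur=T back=3 fwd=0
After 6 (back): cur=L back=2 fwd=1
After 7 (back): cur=C back=1 fwd=2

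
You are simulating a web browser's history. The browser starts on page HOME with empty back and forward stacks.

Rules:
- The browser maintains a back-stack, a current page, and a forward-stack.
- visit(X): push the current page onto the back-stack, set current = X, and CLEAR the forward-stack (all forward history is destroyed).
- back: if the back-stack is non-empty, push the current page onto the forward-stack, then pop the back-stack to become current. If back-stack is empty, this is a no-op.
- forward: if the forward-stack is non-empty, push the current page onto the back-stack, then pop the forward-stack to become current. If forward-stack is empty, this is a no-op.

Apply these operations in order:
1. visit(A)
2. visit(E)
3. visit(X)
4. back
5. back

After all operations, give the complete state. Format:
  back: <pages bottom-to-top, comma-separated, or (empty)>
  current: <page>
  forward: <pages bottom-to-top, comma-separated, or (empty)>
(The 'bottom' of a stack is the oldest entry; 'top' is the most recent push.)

Answer: back: HOME
current: A
forward: X,E

Derivation:
After 1 (visit(A)): cur=A back=1 fwd=0
After 2 (visit(E)): cur=E back=2 fwd=0
After 3 (visit(X)): cur=X back=3 fwd=0
After 4 (back): cur=E back=2 fwd=1
After 5 (back): cur=A back=1 fwd=2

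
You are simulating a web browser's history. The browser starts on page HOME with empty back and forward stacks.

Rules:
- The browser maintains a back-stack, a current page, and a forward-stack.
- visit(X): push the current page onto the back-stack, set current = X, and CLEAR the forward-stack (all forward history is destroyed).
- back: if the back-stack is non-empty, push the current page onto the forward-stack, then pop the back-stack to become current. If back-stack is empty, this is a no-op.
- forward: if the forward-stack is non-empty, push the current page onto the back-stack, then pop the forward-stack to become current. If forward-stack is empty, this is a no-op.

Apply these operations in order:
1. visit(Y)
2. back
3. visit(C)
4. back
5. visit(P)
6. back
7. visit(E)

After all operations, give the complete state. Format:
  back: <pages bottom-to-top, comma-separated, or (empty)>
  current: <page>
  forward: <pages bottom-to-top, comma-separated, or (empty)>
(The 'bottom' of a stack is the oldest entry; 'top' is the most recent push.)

Answer: back: HOME
current: E
forward: (empty)

Derivation:
After 1 (visit(Y)): cur=Y back=1 fwd=0
After 2 (back): cur=HOME back=0 fwd=1
After 3 (visit(C)): cur=C back=1 fwd=0
After 4 (back): cur=HOME back=0 fwd=1
After 5 (visit(P)): cur=P back=1 fwd=0
After 6 (back): cur=HOME back=0 fwd=1
After 7 (visit(E)): cur=E back=1 fwd=0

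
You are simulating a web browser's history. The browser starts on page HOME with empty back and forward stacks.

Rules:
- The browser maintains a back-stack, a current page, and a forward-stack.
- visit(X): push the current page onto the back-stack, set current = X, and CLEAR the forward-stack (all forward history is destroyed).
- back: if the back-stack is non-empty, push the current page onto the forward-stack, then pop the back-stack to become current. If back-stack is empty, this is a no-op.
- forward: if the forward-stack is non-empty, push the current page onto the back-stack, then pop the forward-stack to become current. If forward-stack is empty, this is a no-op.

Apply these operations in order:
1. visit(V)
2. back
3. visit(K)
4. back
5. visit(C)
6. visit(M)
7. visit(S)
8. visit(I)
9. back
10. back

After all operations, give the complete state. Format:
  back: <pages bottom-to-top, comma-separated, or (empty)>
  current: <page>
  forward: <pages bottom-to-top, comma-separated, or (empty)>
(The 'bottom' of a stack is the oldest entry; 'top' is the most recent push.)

Answer: back: HOME,C
current: M
forward: I,S

Derivation:
After 1 (visit(V)): cur=V back=1 fwd=0
After 2 (back): cur=HOME back=0 fwd=1
After 3 (visit(K)): cur=K back=1 fwd=0
After 4 (back): cur=HOME back=0 fwd=1
After 5 (visit(C)): cur=C back=1 fwd=0
After 6 (visit(M)): cur=M back=2 fwd=0
After 7 (visit(S)): cur=S back=3 fwd=0
After 8 (visit(I)): cur=I back=4 fwd=0
After 9 (back): cur=S back=3 fwd=1
After 10 (back): cur=M back=2 fwd=2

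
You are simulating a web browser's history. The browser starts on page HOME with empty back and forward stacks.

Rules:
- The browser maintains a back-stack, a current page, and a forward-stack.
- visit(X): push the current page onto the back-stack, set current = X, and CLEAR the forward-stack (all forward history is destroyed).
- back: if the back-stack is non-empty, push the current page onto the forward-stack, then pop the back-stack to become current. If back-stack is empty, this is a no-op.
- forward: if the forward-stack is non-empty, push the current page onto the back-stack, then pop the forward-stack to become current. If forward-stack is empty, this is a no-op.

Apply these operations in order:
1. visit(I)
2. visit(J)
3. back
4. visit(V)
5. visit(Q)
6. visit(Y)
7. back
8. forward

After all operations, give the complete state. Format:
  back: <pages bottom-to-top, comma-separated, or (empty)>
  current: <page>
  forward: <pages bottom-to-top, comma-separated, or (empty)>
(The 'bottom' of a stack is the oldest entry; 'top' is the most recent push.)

Answer: back: HOME,I,V,Q
current: Y
forward: (empty)

Derivation:
After 1 (visit(I)): cur=I back=1 fwd=0
After 2 (visit(J)): cur=J back=2 fwd=0
After 3 (back): cur=I back=1 fwd=1
After 4 (visit(V)): cur=V back=2 fwd=0
After 5 (visit(Q)): cur=Q back=3 fwd=0
After 6 (visit(Y)): cur=Y back=4 fwd=0
After 7 (back): cur=Q back=3 fwd=1
After 8 (forward): cur=Y back=4 fwd=0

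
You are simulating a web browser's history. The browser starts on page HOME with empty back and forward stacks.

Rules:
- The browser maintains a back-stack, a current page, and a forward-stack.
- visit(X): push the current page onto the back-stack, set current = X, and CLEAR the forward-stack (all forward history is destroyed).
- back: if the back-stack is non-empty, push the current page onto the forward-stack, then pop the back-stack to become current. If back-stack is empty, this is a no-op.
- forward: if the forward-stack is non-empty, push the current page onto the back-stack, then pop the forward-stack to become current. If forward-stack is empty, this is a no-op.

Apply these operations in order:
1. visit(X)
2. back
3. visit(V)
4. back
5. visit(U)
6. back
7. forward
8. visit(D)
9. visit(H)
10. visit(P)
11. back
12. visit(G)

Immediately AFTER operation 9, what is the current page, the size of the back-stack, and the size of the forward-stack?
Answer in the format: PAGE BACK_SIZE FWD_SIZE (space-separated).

After 1 (visit(X)): cur=X back=1 fwd=0
After 2 (back): cur=HOME back=0 fwd=1
After 3 (visit(V)): cur=V back=1 fwd=0
After 4 (back): cur=HOME back=0 fwd=1
After 5 (visit(U)): cur=U back=1 fwd=0
After 6 (back): cur=HOME back=0 fwd=1
After 7 (forward): cur=U back=1 fwd=0
After 8 (visit(D)): cur=D back=2 fwd=0
After 9 (visit(H)): cur=H back=3 fwd=0

H 3 0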